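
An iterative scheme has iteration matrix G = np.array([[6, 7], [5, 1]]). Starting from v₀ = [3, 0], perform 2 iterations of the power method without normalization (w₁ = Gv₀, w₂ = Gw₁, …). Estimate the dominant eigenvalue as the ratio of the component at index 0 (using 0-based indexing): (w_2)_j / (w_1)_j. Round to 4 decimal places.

w1 = Gv₀ = (18, 15)
w2 = Gw1 = (213, 105)
Ratio at component: 213 / 18 = 11.8333

λ ≈ 11.8333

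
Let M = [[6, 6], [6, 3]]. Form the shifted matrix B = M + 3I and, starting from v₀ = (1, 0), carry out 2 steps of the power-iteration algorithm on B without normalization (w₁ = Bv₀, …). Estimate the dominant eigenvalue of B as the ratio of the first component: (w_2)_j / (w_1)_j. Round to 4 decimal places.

B = M + 3I has rows (9, 6); (6, 6)
w1 = Bv₀ = (9·1 + 6·0; 6·1 + 6·0) = (9, 6)
w2 = Bw1 = (9·9 + 6·6; 6·9 + 6·6) = (117, 90)
Ratio: 117/9 = 13.0000

13.0000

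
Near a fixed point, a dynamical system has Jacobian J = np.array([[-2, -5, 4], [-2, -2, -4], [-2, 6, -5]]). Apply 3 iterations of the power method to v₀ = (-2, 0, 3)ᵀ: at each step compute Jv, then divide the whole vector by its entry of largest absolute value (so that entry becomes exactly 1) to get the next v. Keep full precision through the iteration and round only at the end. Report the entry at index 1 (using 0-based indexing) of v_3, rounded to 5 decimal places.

0.31781

Jv0 = (16.000000, -8.000000, -11.000000); divide by 16.000000 → v1 = (1.000000, -0.500000, -0.687500)
Jv1 = (-2.250000, 1.750000, -1.562500); divide by -2.250000 → v2 = (1.000000, -0.777778, 0.694444)
Jv2 = (4.666667, -3.222222, -10.138889); divide by -10.138889 → v3 = (-0.460274, 0.317808, 1.000000)
Requested entry of v3: 116/365 = 0.31781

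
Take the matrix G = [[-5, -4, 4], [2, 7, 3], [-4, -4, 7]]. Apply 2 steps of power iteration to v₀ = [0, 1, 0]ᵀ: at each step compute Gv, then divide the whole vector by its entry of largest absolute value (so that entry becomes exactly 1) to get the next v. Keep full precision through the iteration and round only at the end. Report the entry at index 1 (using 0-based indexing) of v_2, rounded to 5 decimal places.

Gv0 = (-4.000000, 7.000000, -4.000000); divide by 7.000000 → v1 = (-0.571429, 1.000000, -0.571429)
Gv1 = (-3.428571, 4.142857, -5.714286); divide by -5.714286 → v2 = (0.600000, -0.725000, 1.000000)
Requested entry of v2: 29/-40 = -0.72500

-0.72500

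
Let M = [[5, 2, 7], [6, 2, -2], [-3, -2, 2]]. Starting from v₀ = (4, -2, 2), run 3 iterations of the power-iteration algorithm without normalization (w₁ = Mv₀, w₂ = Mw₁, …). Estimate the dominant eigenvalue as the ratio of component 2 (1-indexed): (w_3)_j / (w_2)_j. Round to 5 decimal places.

λ ≈ 7.38182

w1 = Mv₀ = (5·4 + 2·(-2) + 7·2; 6·4 + 2·(-2) + (-2)·2; (-3)·4 + (-2)·(-2) + 2·2) = (30, 16, -4)
w2 = Mw1 = (5·30 + 2·16 + 7·(-4); 6·30 + 2·16 + (-2)·(-4); (-3)·30 + (-2)·16 + 2·(-4)) = (154, 220, -130)
w3 = Mw2 = (300, 1624, -1162)
Ratio at component: 1624 / 220 = 7.38182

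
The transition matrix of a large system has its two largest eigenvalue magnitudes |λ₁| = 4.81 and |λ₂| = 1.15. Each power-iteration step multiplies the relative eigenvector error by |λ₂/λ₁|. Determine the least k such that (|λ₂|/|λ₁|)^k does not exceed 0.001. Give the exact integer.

|λ₂/λ₁| = 1.15/4.81 = 0.23909
Need k ≥ ln(0.001) / ln(0.23909) = -6.9078 / -1.4309 ≈ 4.827
Smallest integer k satisfying the bound: 5

5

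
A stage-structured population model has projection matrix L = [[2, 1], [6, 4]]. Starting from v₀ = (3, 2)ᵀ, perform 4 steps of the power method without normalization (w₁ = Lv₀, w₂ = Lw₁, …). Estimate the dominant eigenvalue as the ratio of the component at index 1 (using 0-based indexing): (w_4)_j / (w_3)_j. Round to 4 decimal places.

λ ≈ 5.6465

w1 = Lv₀ = (2·3 + 1·2; 6·3 + 4·2) = (8, 26)
w2 = Lw1 = (2·8 + 1·26; 6·8 + 4·26) = (42, 152)
w3 = Lw2 = (236, 860)
w4 = Lw3 = (1332, 4856)
Ratio at component: 4856 / 860 = 5.6465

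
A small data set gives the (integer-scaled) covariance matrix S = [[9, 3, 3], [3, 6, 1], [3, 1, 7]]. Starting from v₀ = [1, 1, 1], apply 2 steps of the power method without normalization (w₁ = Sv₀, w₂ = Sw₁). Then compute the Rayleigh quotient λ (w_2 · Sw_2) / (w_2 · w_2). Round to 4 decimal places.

λ ≈ 12.5676

w1 = Sv₀ = (15, 10, 11)
w2 = Sw1 = (198, 116, 132)
Sw2 = (2526, 1422, 1634)
w2·Sw2 = 198·2526 + 116·1422 + 132·1634 = 880788; w2·w2 = 198·198 + 116·116 + 132·132 = 70084
λ ≈ 880788/70084 = 12.5676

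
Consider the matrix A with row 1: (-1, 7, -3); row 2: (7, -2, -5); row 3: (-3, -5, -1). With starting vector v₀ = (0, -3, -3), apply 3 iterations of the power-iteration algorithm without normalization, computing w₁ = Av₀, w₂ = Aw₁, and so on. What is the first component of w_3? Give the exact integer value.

-1356

w1 = Av₀ = (-12, 21, 18)
w2 = Aw1 = (105, -216, -87)
w3 = Aw2 = (-1356, 1602, 852)
The requested component of w3 is -1356.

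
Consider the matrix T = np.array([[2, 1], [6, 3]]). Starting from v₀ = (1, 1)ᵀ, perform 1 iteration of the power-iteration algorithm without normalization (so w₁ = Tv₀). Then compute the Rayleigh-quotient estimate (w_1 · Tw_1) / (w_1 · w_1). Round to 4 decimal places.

w1 = Tv₀ = (2·1 + 1·1; 6·1 + 3·1) = (3, 9)
Tw1 = (15, 45)
w1·Tw1 = 3·15 + 9·45 = 450; w1·w1 = 3·3 + 9·9 = 90
λ ≈ 450/90 = 5.0000

λ ≈ 5.0000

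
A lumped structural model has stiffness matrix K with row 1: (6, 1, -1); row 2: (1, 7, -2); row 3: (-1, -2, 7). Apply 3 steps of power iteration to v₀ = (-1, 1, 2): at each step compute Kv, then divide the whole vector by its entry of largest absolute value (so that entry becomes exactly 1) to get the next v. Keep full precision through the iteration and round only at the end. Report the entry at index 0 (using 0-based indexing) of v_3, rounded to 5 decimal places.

Kv0 = (-7.000000, 2.000000, 13.000000); divide by 13.000000 → v1 = (-0.538462, 0.153846, 1.000000)
Kv1 = (-4.076923, -1.461538, 7.230769); divide by 7.230769 → v2 = (-0.563830, -0.202128, 1.000000)
Kv2 = (-4.585106, -3.978723, 7.968085); divide by 7.968085 → v3 = (-0.575434, -0.499332, 1.000000)
Requested entry of v3: -431/749 = -0.57543

-0.57543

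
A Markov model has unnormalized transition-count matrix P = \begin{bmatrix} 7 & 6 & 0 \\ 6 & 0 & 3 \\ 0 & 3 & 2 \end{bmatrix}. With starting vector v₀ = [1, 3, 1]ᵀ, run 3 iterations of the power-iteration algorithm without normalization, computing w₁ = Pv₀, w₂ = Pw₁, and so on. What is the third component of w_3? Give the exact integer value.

w1 = Pv₀ = (25, 9, 11)
w2 = Pw1 = (229, 183, 49)
w3 = Pw2 = (2701, 1521, 647)
The requested component of w3 is 647.

647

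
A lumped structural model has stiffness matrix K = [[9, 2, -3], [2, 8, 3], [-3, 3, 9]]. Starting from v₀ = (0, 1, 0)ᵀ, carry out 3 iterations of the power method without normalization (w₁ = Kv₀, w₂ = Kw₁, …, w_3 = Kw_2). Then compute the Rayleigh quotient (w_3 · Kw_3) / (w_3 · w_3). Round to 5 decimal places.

w1 = Kv₀ = (9·0 + 2·1 + (-3)·0; 2·0 + 8·1 + 3·0; (-3)·0 + 3·1 + 9·0) = (2, 8, 3)
w2 = Kw1 = (9·2 + 2·8 + (-3)·3; 2·2 + 8·8 + 3·3; (-3)·2 + 3·8 + 9·3) = (25, 77, 45)
w3 = Kw2 = (244, 801, 561)
Kw3 = (2115, 8579, 6720)
w3·Kw3 = 244·2115 + 801·8579 + 561·6720 = 11157759; w3·w3 = 244·244 + 801·801 + 561·561 = 1015858
λ ≈ 11157759/1015858 = 10.98358

λ ≈ 10.98358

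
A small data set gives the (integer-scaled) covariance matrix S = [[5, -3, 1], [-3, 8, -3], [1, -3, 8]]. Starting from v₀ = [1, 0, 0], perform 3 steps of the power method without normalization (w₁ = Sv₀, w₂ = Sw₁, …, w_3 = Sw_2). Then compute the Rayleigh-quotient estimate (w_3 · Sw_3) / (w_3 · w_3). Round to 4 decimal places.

λ ≈ 12.0266

w1 = Sv₀ = (5, -3, 1)
w2 = Sw1 = (35, -42, 22)
w3 = Sw2 = (323, -507, 337)
Sw3 = (3473, -6036, 4540)
w3·Sw3 = 323·3473 + (-507)·(-6036) + 337·4540 = 5712011; w3·w3 = 323·323 + (-507)·(-507) + 337·337 = 474947
λ ≈ 5712011/474947 = 12.0266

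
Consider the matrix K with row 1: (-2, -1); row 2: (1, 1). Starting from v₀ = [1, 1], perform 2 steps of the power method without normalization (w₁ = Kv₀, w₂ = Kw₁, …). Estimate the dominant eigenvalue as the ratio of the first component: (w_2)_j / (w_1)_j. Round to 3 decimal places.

w1 = Kv₀ = ((-2)·1 + (-1)·1; 1·1 + 1·1) = (-3, 2)
w2 = Kw1 = ((-2)·(-3) + (-1)·2; 1·(-3) + 1·2) = (4, -1)
Ratio at component: 4 / -3 = -1.333

λ ≈ -1.333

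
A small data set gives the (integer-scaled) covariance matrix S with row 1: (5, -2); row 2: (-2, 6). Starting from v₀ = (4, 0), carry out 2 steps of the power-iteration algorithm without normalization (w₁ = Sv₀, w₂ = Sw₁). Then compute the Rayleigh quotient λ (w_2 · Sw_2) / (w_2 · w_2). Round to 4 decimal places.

w1 = Sv₀ = (20, -8)
w2 = Sw1 = (116, -88)
Sw2 = (756, -760)
w2·Sw2 = 116·756 + (-88)·(-760) = 154576; w2·w2 = 116·116 + (-88)·(-88) = 21200
λ ≈ 154576/21200 = 7.2913

7.2913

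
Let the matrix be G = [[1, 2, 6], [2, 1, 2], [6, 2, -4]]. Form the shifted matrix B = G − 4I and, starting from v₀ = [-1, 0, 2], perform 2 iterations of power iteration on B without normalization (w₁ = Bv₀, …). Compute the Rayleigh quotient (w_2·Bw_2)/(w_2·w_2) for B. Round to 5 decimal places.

B = G − 4I has rows (-3, 2, 6); (2, -3, 2); (6, 2, -8)
w1 = Bv₀ = ((-3)·(-1) + 2·0 + 6·2; 2·(-1) + (-3)·0 + 2·2; 6·(-1) + 2·0 + (-8)·2) = (15, 2, -22)
w2 = Bw1 = ((-3)·15 + 2·2 + 6·(-22); 2·15 + (-3)·2 + 2·(-22); 6·15 + 2·2 + (-8)·(-22)) = (-173, -20, 270)
Bw2 = (2099, 254, -3238)
w2·Bw2 = -1242467; w2·w2 = 103229; μ ≈ -1242467/103229 = -12.03603

μ ≈ -12.03603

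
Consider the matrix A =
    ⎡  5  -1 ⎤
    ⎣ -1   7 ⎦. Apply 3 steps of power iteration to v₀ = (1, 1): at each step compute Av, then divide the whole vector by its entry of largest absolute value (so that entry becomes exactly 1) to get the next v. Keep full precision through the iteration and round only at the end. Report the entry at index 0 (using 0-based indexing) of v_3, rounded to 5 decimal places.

0.12698

Av0 = (4.000000, 6.000000); divide by 6.000000 → v1 = (0.666667, 1.000000)
Av1 = (2.333333, 6.333333); divide by 6.333333 → v2 = (0.368421, 1.000000)
Av2 = (0.842105, 6.631579); divide by 6.631579 → v3 = (0.126984, 1.000000)
Requested entry of v3: 32/252 = 0.12698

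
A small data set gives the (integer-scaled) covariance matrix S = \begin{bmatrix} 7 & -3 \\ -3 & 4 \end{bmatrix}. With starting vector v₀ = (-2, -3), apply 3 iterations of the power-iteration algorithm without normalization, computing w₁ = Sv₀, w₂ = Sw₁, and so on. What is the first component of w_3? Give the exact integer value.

w1 = Sv₀ = (7·(-2) + (-3)·(-3); (-3)·(-2) + 4·(-3)) = (-5, -6)
w2 = Sw1 = (7·(-5) + (-3)·(-6); (-3)·(-5) + 4·(-6)) = (-17, -9)
w3 = Sw2 = (-92, 15)
The requested component of w3 is -92.

-92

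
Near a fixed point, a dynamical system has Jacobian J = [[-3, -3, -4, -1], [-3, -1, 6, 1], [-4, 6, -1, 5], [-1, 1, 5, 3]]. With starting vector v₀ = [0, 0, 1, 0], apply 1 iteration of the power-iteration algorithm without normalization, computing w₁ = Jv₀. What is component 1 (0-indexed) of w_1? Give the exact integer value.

6

w1 = Jv₀ = ((-3)·0 + (-3)·0 + (-4)·1 + (-1)·0; (-3)·0 + (-1)·0 + 6·1 + 1·0; (-4)·0 + 6·0 + (-1)·1 + 5·0; (-1)·0 + 1·0 + 5·1 + 3·0) = (-4, 6, -1, 5)
The requested component of w1 is 6.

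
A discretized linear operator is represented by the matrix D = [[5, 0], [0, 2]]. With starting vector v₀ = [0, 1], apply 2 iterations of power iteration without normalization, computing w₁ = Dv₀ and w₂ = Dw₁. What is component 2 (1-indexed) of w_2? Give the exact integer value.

4

w1 = Dv₀ = (5·0 + 0·1; 0·0 + 2·1) = (0, 2)
w2 = Dw1 = (5·0 + 0·2; 0·0 + 2·2) = (0, 4)
The requested component of w2 is 4.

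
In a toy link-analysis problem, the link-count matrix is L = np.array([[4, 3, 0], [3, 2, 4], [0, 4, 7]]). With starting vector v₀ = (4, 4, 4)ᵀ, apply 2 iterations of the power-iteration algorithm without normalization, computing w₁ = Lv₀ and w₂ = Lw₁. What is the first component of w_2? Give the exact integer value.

220

w1 = Lv₀ = (4·4 + 3·4 + 0·4; 3·4 + 2·4 + 4·4; 0·4 + 4·4 + 7·4) = (28, 36, 44)
w2 = Lw1 = (4·28 + 3·36 + 0·44; 3·28 + 2·36 + 4·44; 0·28 + 4·36 + 7·44) = (220, 332, 452)
The requested component of w2 is 220.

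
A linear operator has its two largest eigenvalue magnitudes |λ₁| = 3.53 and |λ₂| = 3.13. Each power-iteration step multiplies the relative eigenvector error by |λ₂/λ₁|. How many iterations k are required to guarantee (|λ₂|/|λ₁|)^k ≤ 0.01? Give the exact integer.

39

|λ₂/λ₁| = 3.13/3.53 = 0.88669
Need k ≥ ln(0.01) / ln(0.88669) = -4.6052 / -0.1203 ≈ 38.292
Smallest integer k satisfying the bound: 39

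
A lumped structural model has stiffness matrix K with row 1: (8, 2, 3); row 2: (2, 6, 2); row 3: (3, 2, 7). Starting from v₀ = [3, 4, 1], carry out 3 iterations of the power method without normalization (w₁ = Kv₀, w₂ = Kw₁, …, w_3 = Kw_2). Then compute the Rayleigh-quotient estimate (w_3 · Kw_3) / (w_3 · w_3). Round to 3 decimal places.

w1 = Kv₀ = (8·3 + 2·4 + 3·1; 2·3 + 6·4 + 2·1; 3·3 + 2·4 + 7·1) = (35, 32, 24)
w2 = Kw1 = (8·35 + 2·32 + 3·24; 2·35 + 6·32 + 2·24; 3·35 + 2·32 + 7·24) = (416, 310, 337)
w3 = Kw2 = (4959, 3366, 4227)
Kw3 = (59085, 38568, 51198)
w3·Kw3 = 4959·59085 + 3366·38568 + 4227·51198 = 639236349; w3·w3 = 4959·4959 + 3366·3366 + 4227·4227 = 53789166
λ ≈ 639236349/53789166 = 11.884

λ ≈ 11.884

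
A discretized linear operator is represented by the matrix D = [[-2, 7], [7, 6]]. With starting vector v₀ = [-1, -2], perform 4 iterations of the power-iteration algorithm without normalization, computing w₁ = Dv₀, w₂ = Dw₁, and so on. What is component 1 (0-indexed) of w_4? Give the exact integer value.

-19882

w1 = Dv₀ = (-12, -19)
w2 = Dw1 = (-109, -198)
w3 = Dw2 = (-1168, -1951)
w4 = Dw3 = (-11321, -19882)
The requested component of w4 is -19882.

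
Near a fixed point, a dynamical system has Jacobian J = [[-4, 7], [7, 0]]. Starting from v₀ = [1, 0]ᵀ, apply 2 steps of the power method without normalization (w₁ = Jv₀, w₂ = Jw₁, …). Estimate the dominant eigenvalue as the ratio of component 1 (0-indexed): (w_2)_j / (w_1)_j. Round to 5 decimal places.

-4.00000

w1 = Jv₀ = (-4, 7)
w2 = Jw1 = (65, -28)
Ratio at component: -28 / 7 = -4.00000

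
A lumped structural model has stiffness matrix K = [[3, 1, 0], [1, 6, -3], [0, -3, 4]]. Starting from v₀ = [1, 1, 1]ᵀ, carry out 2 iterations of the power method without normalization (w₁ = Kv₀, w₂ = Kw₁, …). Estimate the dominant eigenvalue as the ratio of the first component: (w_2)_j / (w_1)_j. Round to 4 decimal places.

w1 = Kv₀ = (3·1 + 1·1 + 0·1; 1·1 + 6·1 + (-3)·1; 0·1 + (-3)·1 + 4·1) = (4, 4, 1)
w2 = Kw1 = (3·4 + 1·4 + 0·1; 1·4 + 6·4 + (-3)·1; 0·4 + (-3)·4 + 4·1) = (16, 25, -8)
Ratio at component: 16 / 4 = 4.0000

4.0000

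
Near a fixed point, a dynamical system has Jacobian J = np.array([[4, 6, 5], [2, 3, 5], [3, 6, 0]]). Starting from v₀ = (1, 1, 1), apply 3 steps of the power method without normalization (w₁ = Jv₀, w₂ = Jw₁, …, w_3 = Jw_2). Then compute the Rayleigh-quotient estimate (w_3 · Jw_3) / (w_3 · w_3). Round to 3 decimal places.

λ ≈ 10.978

w1 = Jv₀ = (15, 10, 9)
w2 = Jw1 = (165, 105, 105)
w3 = Jw2 = (1815, 1170, 1125)
Jw3 = (19905, 12765, 12465)
w3·Jw3 = 1815·19905 + 1170·12765 + 1125·12465 = 65085750; w3·w3 = 1815·1815 + 1170·1170 + 1125·1125 = 5928750
λ ≈ 65085750/5928750 = 10.978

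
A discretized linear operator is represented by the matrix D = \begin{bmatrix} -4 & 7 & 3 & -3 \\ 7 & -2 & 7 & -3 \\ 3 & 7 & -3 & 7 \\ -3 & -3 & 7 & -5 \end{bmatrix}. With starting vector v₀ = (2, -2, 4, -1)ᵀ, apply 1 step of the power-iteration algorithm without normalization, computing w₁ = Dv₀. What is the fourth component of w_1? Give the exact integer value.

w1 = Dv₀ = ((-4)·2 + 7·(-2) + 3·4 + (-3)·(-1); 7·2 + (-2)·(-2) + 7·4 + (-3)·(-1); 3·2 + 7·(-2) + (-3)·4 + 7·(-1); (-3)·2 + (-3)·(-2) + 7·4 + (-5)·(-1)) = (-7, 49, -27, 33)
The requested component of w1 is 33.

33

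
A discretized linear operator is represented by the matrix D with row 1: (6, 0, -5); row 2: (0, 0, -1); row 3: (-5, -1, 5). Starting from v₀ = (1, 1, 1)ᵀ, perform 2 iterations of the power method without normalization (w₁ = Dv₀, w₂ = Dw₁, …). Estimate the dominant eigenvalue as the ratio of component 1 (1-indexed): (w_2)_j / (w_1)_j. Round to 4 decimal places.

λ ≈ 11.0000

w1 = Dv₀ = (1, -1, -1)
w2 = Dw1 = (11, 1, -9)
Ratio at component: 11 / 1 = 11.0000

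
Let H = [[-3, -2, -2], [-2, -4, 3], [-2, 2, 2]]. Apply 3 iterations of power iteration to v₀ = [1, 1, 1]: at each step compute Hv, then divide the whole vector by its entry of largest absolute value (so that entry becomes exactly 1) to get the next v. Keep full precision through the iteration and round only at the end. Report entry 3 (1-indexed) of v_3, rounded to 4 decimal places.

-0.2675

Hv0 = (-7.00000, -3.00000, 2.00000); divide by -7.00000 → v1 = (1.00000, 0.42857, -0.28571)
Hv1 = (-3.28571, -4.57143, -1.71429); divide by -4.57143 → v2 = (0.71875, 1.00000, 0.37500)
Hv2 = (-4.90625, -4.31250, 1.31250); divide by -4.90625 → v3 = (1.00000, 0.87898, -0.26752)
Requested entry of v3: 42/-157 = -0.2675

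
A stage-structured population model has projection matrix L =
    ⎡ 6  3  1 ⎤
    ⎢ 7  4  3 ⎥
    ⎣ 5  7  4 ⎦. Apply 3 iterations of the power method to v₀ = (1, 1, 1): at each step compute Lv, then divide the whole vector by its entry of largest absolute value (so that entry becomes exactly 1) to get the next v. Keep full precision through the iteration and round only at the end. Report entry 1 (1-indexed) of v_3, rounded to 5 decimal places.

0.54292

Lv0 = (10.000000, 14.000000, 16.000000); divide by 16.000000 → v1 = (0.625000, 0.875000, 1.000000)
Lv1 = (7.375000, 10.875000, 13.250000); divide by 13.250000 → v2 = (0.556604, 0.820755, 1.000000)
Lv2 = (6.801887, 10.179245, 12.528302); divide by 12.528302 → v3 = (0.542922, 0.812500, 1.000000)
Requested entry of v3: 1442/2656 = 0.54292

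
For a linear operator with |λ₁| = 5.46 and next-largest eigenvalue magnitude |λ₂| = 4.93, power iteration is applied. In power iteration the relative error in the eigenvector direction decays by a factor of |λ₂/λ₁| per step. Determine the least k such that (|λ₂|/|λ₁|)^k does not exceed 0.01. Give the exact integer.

46

|λ₂/λ₁| = 4.93/5.46 = 0.90293
Need k ≥ ln(0.01) / ln(0.90293) = -4.6052 / -0.1021 ≈ 45.100
Smallest integer k satisfying the bound: 46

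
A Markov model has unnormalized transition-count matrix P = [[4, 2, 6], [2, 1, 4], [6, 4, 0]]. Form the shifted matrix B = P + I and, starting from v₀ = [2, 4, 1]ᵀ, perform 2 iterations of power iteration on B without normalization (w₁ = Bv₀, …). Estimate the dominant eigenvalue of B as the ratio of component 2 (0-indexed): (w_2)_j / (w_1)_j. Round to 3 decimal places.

8.172

B = P + I has rows (5, 2, 6); (2, 2, 4); (6, 4, 1)
w1 = Bv₀ = (24, 16, 29)
w2 = Bw1 = (326, 196, 237)
Ratio: 237/29 = 8.172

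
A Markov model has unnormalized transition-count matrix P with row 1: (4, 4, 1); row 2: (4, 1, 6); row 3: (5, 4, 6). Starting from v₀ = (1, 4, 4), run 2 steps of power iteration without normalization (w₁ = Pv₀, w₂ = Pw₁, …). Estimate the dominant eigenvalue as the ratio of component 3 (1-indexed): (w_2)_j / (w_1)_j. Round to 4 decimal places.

λ ≈ 11.5111

w1 = Pv₀ = (24, 32, 45)
w2 = Pw1 = (269, 398, 518)
Ratio at component: 518 / 45 = 11.5111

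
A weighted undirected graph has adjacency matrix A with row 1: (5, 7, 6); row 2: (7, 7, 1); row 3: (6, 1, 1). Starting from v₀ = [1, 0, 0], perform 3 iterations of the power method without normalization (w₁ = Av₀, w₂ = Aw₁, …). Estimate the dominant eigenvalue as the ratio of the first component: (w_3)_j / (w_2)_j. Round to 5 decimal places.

w1 = Av₀ = (5·1 + 7·0 + 6·0; 7·1 + 7·0 + 1·0; 6·1 + 1·0 + 1·0) = (5, 7, 6)
w2 = Aw1 = (5·5 + 7·7 + 6·6; 7·5 + 7·7 + 1·6; 6·5 + 1·7 + 1·6) = (110, 90, 43)
w3 = Aw2 = (1438, 1443, 793)
Ratio at component: 1438 / 110 = 13.07273

λ ≈ 13.07273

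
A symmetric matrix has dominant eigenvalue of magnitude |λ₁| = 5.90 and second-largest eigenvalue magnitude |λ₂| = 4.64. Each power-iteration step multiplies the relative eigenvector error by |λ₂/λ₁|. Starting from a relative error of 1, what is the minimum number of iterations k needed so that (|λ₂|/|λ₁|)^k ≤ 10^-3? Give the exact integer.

|λ₂/λ₁| = 4.64/5.90 = 0.78644
Need k ≥ ln(10^-3) / ln(0.78644) = -6.9078 / -0.2402 ≈ 28.754
Smallest integer k satisfying the bound: 29

29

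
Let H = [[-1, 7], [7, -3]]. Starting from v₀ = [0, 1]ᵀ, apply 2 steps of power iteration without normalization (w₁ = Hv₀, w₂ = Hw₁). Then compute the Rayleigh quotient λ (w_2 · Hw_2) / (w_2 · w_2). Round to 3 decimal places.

λ ≈ -8.103

w1 = Hv₀ = (7, -3)
w2 = Hw1 = (-28, 58)
Hw2 = (434, -370)
w2·Hw2 = (-28)·434 + 58·(-370) = -33612; w2·w2 = (-28)·(-28) + 58·58 = 4148
λ ≈ -33612/4148 = -8.103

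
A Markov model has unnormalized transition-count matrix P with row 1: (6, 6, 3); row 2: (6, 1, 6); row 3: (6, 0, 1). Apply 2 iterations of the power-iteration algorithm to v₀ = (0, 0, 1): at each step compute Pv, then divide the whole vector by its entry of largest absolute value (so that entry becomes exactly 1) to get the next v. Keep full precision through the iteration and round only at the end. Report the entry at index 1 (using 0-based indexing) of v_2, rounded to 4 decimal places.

0.5263

Pv0 = (3.00000, 6.00000, 1.00000); divide by 6.00000 → v1 = (0.50000, 1.00000, 0.16667)
Pv1 = (9.50000, 5.00000, 3.16667); divide by 9.50000 → v2 = (1.00000, 0.52632, 0.33333)
Requested entry of v2: 30/57 = 0.5263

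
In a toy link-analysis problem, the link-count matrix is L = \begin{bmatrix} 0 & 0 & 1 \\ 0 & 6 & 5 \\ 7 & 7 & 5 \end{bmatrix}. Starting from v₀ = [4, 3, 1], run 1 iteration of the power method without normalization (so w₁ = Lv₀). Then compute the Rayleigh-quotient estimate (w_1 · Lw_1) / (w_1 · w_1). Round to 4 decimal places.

9.6024

w1 = Lv₀ = (0·4 + 0·3 + 1·1; 0·4 + 6·3 + 5·1; 7·4 + 7·3 + 5·1) = (1, 23, 54)
Lw1 = (54, 408, 438)
w1·Lw1 = 1·54 + 23·408 + 54·438 = 33090; w1·w1 = 1·1 + 23·23 + 54·54 = 3446
λ ≈ 33090/3446 = 9.6024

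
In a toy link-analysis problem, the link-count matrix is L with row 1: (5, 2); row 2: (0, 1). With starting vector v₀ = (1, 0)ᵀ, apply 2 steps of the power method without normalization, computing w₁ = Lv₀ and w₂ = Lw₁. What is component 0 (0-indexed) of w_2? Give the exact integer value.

w1 = Lv₀ = (5·1 + 2·0; 0·1 + 1·0) = (5, 0)
w2 = Lw1 = (5·5 + 2·0; 0·5 + 1·0) = (25, 0)
The requested component of w2 is 25.

25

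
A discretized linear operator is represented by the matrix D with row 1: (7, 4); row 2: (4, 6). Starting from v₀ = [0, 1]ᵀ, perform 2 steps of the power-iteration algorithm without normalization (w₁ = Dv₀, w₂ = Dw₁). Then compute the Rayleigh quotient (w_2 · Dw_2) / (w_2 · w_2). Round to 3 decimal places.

w1 = Dv₀ = (4, 6)
w2 = Dw1 = (52, 52)
Dw2 = (572, 520)
w2·Dw2 = 52·572 + 52·520 = 56784; w2·w2 = 52·52 + 52·52 = 5408
λ ≈ 56784/5408 = 10.500

10.500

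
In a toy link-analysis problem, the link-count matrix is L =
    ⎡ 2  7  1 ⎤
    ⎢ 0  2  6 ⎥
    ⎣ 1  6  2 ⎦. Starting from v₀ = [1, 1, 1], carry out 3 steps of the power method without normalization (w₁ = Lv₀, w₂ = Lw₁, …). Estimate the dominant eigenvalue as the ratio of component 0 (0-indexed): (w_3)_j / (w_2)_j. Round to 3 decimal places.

8.659

w1 = Lv₀ = (10, 8, 9)
w2 = Lw1 = (85, 70, 76)
w3 = Lw2 = (736, 596, 657)
Ratio at component: 736 / 85 = 8.659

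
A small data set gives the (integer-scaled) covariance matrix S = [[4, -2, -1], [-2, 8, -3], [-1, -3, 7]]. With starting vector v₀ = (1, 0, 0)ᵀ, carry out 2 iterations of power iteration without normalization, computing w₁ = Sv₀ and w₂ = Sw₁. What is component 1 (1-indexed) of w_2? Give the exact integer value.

w1 = Sv₀ = (4·1 + (-2)·0 + (-1)·0; (-2)·1 + 8·0 + (-3)·0; (-1)·1 + (-3)·0 + 7·0) = (4, -2, -1)
w2 = Sw1 = (4·4 + (-2)·(-2) + (-1)·(-1); (-2)·4 + 8·(-2) + (-3)·(-1); (-1)·4 + (-3)·(-2) + 7·(-1)) = (21, -21, -5)
The requested component of w2 is 21.

21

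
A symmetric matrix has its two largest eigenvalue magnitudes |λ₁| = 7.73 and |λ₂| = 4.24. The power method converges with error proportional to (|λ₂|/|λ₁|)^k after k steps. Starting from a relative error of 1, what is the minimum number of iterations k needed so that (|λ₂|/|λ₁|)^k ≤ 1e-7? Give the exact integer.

|λ₂/λ₁| = 4.24/7.73 = 0.54851
Need k ≥ ln(1e-7) / ln(0.54851) = -16.1181 / -0.6005 ≈ 26.839
Smallest integer k satisfying the bound: 27

27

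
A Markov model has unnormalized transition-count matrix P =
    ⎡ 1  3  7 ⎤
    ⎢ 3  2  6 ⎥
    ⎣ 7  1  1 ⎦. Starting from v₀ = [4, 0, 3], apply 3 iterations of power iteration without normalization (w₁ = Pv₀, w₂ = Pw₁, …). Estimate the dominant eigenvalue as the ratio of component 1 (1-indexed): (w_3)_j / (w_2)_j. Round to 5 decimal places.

w1 = Pv₀ = (25, 30, 31)
w2 = Pw1 = (332, 321, 236)
w3 = Pw2 = (2947, 3054, 2881)
Ratio at component: 2947 / 332 = 8.87651

8.87651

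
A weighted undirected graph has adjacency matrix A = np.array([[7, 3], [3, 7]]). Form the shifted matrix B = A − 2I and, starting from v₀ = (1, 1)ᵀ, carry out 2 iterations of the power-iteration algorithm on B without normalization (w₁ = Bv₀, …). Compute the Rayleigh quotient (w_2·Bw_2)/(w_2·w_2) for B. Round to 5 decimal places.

B = A − 2I has rows (5, 3); (3, 5)
w1 = Bv₀ = (5·1 + 3·1; 3·1 + 5·1) = (8, 8)
w2 = Bw1 = (5·8 + 3·8; 3·8 + 5·8) = (64, 64)
Bw2 = (512, 512)
w2·Bw2 = 65536; w2·w2 = 8192; μ ≈ 65536/8192 = 8.00000

μ ≈ 8.00000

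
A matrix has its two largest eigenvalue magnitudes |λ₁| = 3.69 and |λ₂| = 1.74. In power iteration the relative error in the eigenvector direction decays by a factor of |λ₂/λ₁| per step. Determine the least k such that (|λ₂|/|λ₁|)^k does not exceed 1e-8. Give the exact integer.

|λ₂/λ₁| = 1.74/3.69 = 0.47154
Need k ≥ ln(1e-8) / ln(0.47154) = -18.4207 / -0.7517 ≈ 24.504
Smallest integer k satisfying the bound: 25

25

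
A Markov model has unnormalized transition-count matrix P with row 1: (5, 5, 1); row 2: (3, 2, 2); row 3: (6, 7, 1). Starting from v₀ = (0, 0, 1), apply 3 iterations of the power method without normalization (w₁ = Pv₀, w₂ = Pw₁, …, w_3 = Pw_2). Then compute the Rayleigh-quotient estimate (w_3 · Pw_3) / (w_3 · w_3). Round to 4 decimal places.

9.9017

w1 = Pv₀ = (5·0 + 5·0 + 1·1; 3·0 + 2·0 + 2·1; 6·0 + 7·0 + 1·1) = (1, 2, 1)
w2 = Pw1 = (5·1 + 5·2 + 1·1; 3·1 + 2·2 + 2·1; 6·1 + 7·2 + 1·1) = (16, 9, 21)
w3 = Pw2 = (146, 108, 180)
Pw3 = (1450, 1014, 1812)
w3·Pw3 = 146·1450 + 108·1014 + 180·1812 = 647372; w3·w3 = 146·146 + 108·108 + 180·180 = 65380
λ ≈ 647372/65380 = 9.9017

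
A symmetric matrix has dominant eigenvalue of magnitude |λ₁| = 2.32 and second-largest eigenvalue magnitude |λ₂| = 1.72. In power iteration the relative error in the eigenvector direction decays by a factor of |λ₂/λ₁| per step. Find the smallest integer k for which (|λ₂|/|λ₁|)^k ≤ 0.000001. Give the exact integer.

|λ₂/λ₁| = 1.72/2.32 = 0.74138
Need k ≥ ln(0.000001) / ln(0.74138) = -13.8155 / -0.2992 ≈ 46.168
Smallest integer k satisfying the bound: 47

47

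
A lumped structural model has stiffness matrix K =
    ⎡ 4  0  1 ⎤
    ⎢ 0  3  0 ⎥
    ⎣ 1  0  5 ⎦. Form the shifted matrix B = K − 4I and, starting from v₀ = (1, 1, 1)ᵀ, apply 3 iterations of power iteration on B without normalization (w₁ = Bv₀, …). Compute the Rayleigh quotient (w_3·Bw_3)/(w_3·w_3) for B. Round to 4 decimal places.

B = K − 4I has rows (0, 0, 1); (0, -1, 0); (1, 0, 1)
w1 = Bv₀ = (0·1 + 0·1 + 1·1; 0·1 + (-1)·1 + 0·1; 1·1 + 0·1 + 1·1) = (1, -1, 2)
w2 = Bw1 = (0·1 + 0·(-1) + 1·2; 0·1 + (-1)·(-1) + 0·2; 1·1 + 0·(-1) + 1·2) = (2, 1, 3)
w3 = Bw2 = (3, -1, 5)
Bw3 = (5, 1, 8)
w3·Bw3 = 54; w3·w3 = 35; μ ≈ 54/35 = 1.5429

1.5429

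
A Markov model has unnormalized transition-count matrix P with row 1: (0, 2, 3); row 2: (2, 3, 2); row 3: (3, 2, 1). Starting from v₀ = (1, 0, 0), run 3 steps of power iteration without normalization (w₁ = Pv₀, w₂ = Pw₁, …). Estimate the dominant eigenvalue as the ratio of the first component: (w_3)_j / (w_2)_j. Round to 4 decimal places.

3.4615

w1 = Pv₀ = (0·1 + 2·0 + 3·0; 2·1 + 3·0 + 2·0; 3·1 + 2·0 + 1·0) = (0, 2, 3)
w2 = Pw1 = (0·0 + 2·2 + 3·3; 2·0 + 3·2 + 2·3; 3·0 + 2·2 + 1·3) = (13, 12, 7)
w3 = Pw2 = (45, 76, 70)
Ratio at component: 45 / 13 = 3.4615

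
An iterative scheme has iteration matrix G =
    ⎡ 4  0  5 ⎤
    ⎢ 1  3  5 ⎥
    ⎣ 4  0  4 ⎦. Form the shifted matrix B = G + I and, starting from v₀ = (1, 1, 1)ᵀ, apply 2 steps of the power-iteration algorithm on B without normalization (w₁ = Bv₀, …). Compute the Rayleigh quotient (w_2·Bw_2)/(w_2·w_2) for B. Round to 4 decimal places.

B = G + I has rows (5, 0, 5); (1, 4, 5); (4, 0, 5)
w1 = Bv₀ = (5·1 + 0·1 + 5·1; 1·1 + 4·1 + 5·1; 4·1 + 0·1 + 5·1) = (10, 10, 9)
w2 = Bw1 = (5·10 + 0·10 + 5·9; 1·10 + 4·10 + 5·9; 4·10 + 0·10 + 5·9) = (95, 95, 85)
Bw2 = (900, 900, 805)
w2·Bw2 = 239425; w2·w2 = 25275; μ ≈ 239425/25275 = 9.4728

μ ≈ 9.4728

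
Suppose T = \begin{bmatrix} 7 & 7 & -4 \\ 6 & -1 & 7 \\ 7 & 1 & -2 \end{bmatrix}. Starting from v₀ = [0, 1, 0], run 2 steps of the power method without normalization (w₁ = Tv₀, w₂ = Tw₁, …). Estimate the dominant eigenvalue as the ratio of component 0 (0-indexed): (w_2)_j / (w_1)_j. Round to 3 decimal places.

5.429

w1 = Tv₀ = (7, -1, 1)
w2 = Tw1 = (38, 50, 46)
Ratio at component: 38 / 7 = 5.429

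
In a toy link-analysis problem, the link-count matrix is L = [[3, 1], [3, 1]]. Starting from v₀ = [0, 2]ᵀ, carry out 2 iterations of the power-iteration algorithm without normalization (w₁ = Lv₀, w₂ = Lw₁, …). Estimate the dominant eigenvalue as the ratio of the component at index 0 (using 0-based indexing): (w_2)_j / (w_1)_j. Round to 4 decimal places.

λ ≈ 4.0000

w1 = Lv₀ = (3·0 + 1·2; 3·0 + 1·2) = (2, 2)
w2 = Lw1 = (3·2 + 1·2; 3·2 + 1·2) = (8, 8)
Ratio at component: 8 / 2 = 4.0000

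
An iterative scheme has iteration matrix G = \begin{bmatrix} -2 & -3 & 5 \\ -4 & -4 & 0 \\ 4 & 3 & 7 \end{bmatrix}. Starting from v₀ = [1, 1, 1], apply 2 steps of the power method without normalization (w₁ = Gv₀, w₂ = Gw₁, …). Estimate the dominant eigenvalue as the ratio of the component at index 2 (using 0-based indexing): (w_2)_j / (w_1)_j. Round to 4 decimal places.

λ ≈ 5.2857

w1 = Gv₀ = (0, -8, 14)
w2 = Gw1 = (94, 32, 74)
Ratio at component: 74 / 14 = 5.2857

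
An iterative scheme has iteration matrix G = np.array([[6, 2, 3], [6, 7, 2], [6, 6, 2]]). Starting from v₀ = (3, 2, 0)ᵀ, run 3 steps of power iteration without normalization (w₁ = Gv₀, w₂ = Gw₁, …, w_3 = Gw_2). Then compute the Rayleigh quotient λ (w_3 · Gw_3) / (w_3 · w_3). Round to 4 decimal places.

w1 = Gv₀ = (22, 32, 30)
w2 = Gw1 = (286, 416, 384)
w3 = Gw2 = (3700, 5396, 4980)
Gw3 = (47932, 69932, 64536)
w3·Gw3 = 3700·47932 + 5396·69932 + 4980·64536 = 876090752; w3·w3 = 3700·3700 + 5396·5396 + 4980·4980 = 67607216
λ ≈ 876090752/67607216 = 12.9585

λ ≈ 12.9585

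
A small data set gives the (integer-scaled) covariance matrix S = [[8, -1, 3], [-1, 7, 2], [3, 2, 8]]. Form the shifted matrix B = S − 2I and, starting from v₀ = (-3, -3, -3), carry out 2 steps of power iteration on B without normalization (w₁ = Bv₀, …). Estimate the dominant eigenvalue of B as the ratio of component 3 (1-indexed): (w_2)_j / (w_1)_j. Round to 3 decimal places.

B = S − 2I has rows (6, -1, 3); (-1, 5, 2); (3, 2, 6)
w1 = Bv₀ = (6·(-3) + (-1)·(-3) + 3·(-3); (-1)·(-3) + 5·(-3) + 2·(-3); 3·(-3) + 2·(-3) + 6·(-3)) = (-24, -18, -33)
w2 = Bw1 = (6·(-24) + (-1)·(-18) + 3·(-33); (-1)·(-24) + 5·(-18) + 2·(-33); 3·(-24) + 2·(-18) + 6·(-33)) = (-225, -132, -306)
Ratio: -306/-33 = 9.273

μ ≈ 9.273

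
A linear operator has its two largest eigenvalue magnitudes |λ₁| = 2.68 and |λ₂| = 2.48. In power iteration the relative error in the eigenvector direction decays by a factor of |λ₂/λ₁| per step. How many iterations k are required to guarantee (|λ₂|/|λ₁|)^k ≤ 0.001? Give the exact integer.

|λ₂/λ₁| = 2.48/2.68 = 0.92537
Need k ≥ ln(0.001) / ln(0.92537) = -6.9078 / -0.0776 ≈ 89.065
Smallest integer k satisfying the bound: 90

90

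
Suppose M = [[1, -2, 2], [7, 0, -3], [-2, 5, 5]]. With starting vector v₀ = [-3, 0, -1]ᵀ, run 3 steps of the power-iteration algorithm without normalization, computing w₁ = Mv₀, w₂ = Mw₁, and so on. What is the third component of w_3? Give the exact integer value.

-631

w1 = Mv₀ = (1·(-3) + (-2)·0 + 2·(-1); 7·(-3) + 0·0 + (-3)·(-1); (-2)·(-3) + 5·0 + 5·(-1)) = (-5, -18, 1)
w2 = Mw1 = (1·(-5) + (-2)·(-18) + 2·1; 7·(-5) + 0·(-18) + (-3)·1; (-2)·(-5) + 5·(-18) + 5·1) = (33, -38, -75)
w3 = Mw2 = (-41, 456, -631)
The requested component of w3 is -631.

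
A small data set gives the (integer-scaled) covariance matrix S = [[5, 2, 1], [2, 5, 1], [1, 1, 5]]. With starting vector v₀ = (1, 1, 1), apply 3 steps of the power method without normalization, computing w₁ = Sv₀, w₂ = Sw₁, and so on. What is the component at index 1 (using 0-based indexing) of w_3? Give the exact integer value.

492

w1 = Sv₀ = (8, 8, 7)
w2 = Sw1 = (63, 63, 51)
w3 = Sw2 = (492, 492, 381)
The requested component of w3 is 492.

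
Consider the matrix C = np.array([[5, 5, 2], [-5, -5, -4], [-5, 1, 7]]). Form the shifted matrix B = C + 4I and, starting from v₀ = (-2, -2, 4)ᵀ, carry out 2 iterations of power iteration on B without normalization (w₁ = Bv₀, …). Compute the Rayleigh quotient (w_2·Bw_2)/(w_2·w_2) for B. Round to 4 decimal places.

μ ≈ 11.5417

B = C + 4I has rows (9, 5, 2); (-5, -1, -4); (-5, 1, 11)
w1 = Bv₀ = (9·(-2) + 5·(-2) + 2·4; (-5)·(-2) + (-1)·(-2) + (-4)·4; (-5)·(-2) + 1·(-2) + 11·4) = (-20, -4, 52)
w2 = Bw1 = (9·(-20) + 5·(-4) + 2·52; (-5)·(-20) + (-1)·(-4) + (-4)·52; (-5)·(-20) + 1·(-4) + 11·52) = (-96, -104, 668)
Bw2 = (-48, -2088, 7724)
w2·Bw2 = 5381392; w2·w2 = 466256; μ ≈ 5381392/466256 = 11.5417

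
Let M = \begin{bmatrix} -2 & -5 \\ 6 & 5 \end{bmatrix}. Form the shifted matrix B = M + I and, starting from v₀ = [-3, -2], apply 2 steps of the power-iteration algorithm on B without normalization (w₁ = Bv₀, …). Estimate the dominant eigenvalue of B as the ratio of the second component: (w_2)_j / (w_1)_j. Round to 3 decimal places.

B = M + I has rows (-1, -5); (6, 6)
w1 = Bv₀ = ((-1)·(-3) + (-5)·(-2); 6·(-3) + 6·(-2)) = (13, -30)
w2 = Bw1 = ((-1)·13 + (-5)·(-30); 6·13 + 6·(-30)) = (137, -102)
Ratio: -102/-30 = 3.400

3.400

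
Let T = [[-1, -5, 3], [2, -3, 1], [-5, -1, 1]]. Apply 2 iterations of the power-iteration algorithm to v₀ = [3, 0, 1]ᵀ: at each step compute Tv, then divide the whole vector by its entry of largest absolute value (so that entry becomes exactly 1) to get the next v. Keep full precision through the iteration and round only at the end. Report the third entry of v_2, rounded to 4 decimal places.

0.2727

Tv0 = (0.00000, 7.00000, -14.00000); divide by -14.00000 → v1 = (0.00000, -0.50000, 1.00000)
Tv1 = (5.50000, 2.50000, 1.50000); divide by 5.50000 → v2 = (1.00000, 0.45455, 0.27273)
Requested entry of v2: -21/-77 = 0.2727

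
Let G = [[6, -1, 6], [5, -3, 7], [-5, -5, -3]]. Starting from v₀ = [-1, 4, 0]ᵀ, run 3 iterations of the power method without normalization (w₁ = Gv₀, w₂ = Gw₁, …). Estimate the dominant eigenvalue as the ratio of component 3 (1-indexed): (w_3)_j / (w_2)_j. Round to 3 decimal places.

3.583

w1 = Gv₀ = (6·(-1) + (-1)·4 + 6·0; 5·(-1) + (-3)·4 + 7·0; (-5)·(-1) + (-5)·4 + (-3)·0) = (-10, -17, -15)
w2 = Gw1 = (6·(-10) + (-1)·(-17) + 6·(-15); 5·(-10) + (-3)·(-17) + 7·(-15); (-5)·(-10) + (-5)·(-17) + (-3)·(-15)) = (-133, -104, 180)
w3 = Gw2 = (386, 907, 645)
Ratio at component: 645 / 180 = 3.583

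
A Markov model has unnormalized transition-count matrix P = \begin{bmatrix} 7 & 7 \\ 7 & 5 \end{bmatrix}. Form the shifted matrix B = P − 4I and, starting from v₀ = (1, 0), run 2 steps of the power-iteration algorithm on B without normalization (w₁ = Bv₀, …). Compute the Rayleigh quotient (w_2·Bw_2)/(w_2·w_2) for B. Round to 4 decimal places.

B = P − 4I has rows (3, 7); (7, 1)
w1 = Bv₀ = (3, 7)
w2 = Bw1 = (58, 28)
Bw2 = (370, 434)
w2·Bw2 = 33612; w2·w2 = 4148; μ ≈ 33612/4148 = 8.1032

8.1032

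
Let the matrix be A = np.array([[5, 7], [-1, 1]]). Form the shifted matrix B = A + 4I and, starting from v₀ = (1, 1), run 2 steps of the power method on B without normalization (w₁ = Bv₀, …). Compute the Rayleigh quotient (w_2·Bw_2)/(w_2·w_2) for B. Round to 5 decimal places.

μ ≈ 9.13730

B = A + 4I has rows (9, 7); (-1, 5)
w1 = Bv₀ = (9·1 + 7·1; (-1)·1 + 5·1) = (16, 4)
w2 = Bw1 = (9·16 + 7·4; (-1)·16 + 5·4) = (172, 4)
Bw2 = (1576, -152)
w2·Bw2 = 270464; w2·w2 = 29600; μ ≈ 270464/29600 = 9.13730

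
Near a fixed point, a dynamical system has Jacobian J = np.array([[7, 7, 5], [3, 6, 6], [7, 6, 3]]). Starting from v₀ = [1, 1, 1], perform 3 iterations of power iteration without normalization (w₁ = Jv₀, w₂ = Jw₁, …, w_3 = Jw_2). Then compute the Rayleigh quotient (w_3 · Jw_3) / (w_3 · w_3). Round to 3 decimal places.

16.608

w1 = Jv₀ = (7·1 + 7·1 + 5·1; 3·1 + 6·1 + 6·1; 7·1 + 6·1 + 3·1) = (19, 15, 16)
w2 = Jw1 = (7·19 + 7·15 + 5·16; 3·19 + 6·15 + 6·16; 7·19 + 6·15 + 3·16) = (318, 243, 271)
w3 = Jw2 = (5282, 4038, 4497)
Jw3 = (87725, 67056, 74693)
w3·Jw3 = 5282·87725 + 4038·67056 + 4497·74693 = 1070029999; w3·w3 = 5282·5282 + 4038·4038 + 4497·4497 = 64427977
λ ≈ 1070029999/64427977 = 16.608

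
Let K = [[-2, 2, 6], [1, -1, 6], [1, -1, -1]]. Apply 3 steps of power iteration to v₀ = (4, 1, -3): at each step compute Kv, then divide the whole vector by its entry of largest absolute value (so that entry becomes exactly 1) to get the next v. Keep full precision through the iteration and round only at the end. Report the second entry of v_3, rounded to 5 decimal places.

Kv0 = (-24.000000, -15.000000, 6.000000); divide by -24.000000 → v1 = (1.000000, 0.625000, -0.250000)
Kv1 = (-2.250000, -1.125000, 0.625000); divide by -2.250000 → v2 = (1.000000, 0.500000, -0.277778)
Kv2 = (-2.666667, -1.166667, 0.777778); divide by -2.666667 → v3 = (1.000000, 0.437500, -0.291667)
Requested entry of v3: -63/-144 = 0.43750

0.43750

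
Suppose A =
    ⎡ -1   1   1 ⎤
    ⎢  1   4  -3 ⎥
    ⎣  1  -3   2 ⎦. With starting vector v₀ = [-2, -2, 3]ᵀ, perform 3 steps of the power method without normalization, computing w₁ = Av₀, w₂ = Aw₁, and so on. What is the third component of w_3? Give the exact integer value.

w1 = Av₀ = ((-1)·(-2) + 1·(-2) + 1·3; 1·(-2) + 4·(-2) + (-3)·3; 1·(-2) + (-3)·(-2) + 2·3) = (3, -19, 10)
w2 = Aw1 = ((-1)·3 + 1·(-19) + 1·10; 1·3 + 4·(-19) + (-3)·10; 1·3 + (-3)·(-19) + 2·10) = (-12, -103, 80)
w3 = Aw2 = (-11, -664, 457)
The requested component of w3 is 457.

457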